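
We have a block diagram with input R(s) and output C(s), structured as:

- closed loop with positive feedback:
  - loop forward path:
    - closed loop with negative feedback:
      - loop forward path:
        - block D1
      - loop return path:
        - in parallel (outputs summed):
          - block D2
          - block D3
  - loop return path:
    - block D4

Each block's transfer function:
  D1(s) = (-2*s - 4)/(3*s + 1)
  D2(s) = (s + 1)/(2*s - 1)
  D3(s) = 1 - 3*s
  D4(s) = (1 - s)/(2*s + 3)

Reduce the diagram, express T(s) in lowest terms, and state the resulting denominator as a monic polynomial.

Reducing step by step:

1. add D2, D3 (parallel); result (-6*s^2 + 6*s)/(2*s - 1)
2. reduce the feedback loop with forward D1 and return (D2+D3); result (-4*s^2 - 6*s + 4)/(12*s^3 + 18*s^2 - 25*s - 1)
3. apply the feedback formula to [D1/(1+D1*(D2+D3))], D4; result (-8*s^3 - 24*s^2 - 10*s + 12)/(24*s^4 + 68*s^3 + 2*s^2 - 67*s - 7)
That last expression is T(s), already simplified. Scaling its denominator by 1/24 (the reciprocal of the leading coefficient) yields the monic denominator.

Answer: s^4 + 17*s^3/6 + s^2/12 - 67*s/24 - 7/24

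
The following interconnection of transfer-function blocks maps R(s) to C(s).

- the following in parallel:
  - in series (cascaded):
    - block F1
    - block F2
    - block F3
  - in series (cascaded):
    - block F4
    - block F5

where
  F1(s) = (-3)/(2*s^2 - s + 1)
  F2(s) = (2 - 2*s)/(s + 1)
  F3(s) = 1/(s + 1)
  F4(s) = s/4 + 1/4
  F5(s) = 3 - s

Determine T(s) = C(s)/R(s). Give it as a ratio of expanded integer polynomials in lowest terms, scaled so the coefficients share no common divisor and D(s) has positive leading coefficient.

(1) reduce the series chain F1, F2, F3: (6*s - 6)/(2*s^4 + 3*s^3 + s^2 + s + 1)
(2) multiply F4, F5 (series): -s^2/4 + s/2 + 3/4
(3) combine (F1*F2*F3), (F4*F5) in parallel, giving the overall T(s)

Therefore the answer is (-2*s^6 + s^5 + 11*s^4 + 10*s^3 + 4*s^2 + 29*s - 21)/(8*s^4 + 12*s^3 + 4*s^2 + 4*s + 4).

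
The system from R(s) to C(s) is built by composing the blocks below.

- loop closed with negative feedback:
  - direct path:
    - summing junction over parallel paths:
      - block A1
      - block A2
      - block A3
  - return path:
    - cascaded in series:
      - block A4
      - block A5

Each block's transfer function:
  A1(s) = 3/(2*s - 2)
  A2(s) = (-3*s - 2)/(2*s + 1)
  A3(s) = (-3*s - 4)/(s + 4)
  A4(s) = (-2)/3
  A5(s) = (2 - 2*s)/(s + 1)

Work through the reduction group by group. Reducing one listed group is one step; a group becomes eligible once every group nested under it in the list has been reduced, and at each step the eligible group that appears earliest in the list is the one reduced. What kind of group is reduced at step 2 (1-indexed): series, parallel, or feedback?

Step 1. combine A1, A2, A3 in parallel
Step 2. multiply A4, A5 (series)
Step 3. reduce the feedback loop with forward (A1+A2+A3) and return (A4*A5)
At step 2 the group reduced is series.

Final answer: series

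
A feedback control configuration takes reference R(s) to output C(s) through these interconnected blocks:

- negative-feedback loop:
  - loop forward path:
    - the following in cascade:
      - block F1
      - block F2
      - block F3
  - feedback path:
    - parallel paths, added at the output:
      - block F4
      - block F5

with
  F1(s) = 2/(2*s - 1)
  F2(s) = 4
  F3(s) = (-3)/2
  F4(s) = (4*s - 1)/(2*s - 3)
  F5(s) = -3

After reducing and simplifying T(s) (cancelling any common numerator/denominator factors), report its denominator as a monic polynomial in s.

Step 1: reduce the series chain F1, F2, F3 gives (-12)/(2*s - 1)
Step 2: reduce the parallel group F4, F5 gives (8 - 2*s)/(2*s - 3)
Step 3: reduce the feedback loop with forward (F1*F2*F3) and return (F4+F5) gives (36 - 24*s)/(4*s^2 + 16*s - 93)
T(s) is the step-3 result (common factors already cancelled). Leading coefficient of the denominator: 4. Divide through by 4 for the monic polynomial.

Hence the answer: s^2 + 4*s - 93/4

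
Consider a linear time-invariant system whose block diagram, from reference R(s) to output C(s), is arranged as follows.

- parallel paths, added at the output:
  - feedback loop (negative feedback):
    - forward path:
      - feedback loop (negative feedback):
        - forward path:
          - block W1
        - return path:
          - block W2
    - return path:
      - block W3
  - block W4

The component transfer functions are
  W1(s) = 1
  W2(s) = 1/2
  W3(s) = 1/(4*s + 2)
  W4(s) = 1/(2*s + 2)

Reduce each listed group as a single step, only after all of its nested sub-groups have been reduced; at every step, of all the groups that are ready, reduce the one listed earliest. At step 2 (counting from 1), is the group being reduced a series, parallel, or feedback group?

Answer: feedback

Working:
Step 1: collapse the loop (W1 forward, W2 return)
Step 2: collapse the loop ([W1/(1+W1*W2)] forward, W3 return)
Step 3: add [[W1/(1+W1*W2)]/(1+[W1/(1+W1*W2)]*W3)], W4 (parallel)
Step 2: feedback.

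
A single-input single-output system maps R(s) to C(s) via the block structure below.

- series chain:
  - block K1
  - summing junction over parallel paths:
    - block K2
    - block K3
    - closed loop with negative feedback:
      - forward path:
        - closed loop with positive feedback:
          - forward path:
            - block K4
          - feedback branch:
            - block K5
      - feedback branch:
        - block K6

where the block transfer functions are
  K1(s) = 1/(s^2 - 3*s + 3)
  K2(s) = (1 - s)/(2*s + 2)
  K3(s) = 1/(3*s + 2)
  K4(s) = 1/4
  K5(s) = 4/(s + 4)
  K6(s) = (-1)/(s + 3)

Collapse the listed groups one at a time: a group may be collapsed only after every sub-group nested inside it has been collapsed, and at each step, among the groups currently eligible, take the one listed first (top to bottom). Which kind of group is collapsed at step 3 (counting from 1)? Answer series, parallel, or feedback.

Answer: parallel

Working:
(1) reduce the feedback loop with forward K4 and return K5
(2) reduce the feedback loop with forward [K4/(1-K4*K5)] and return K6
(3) add K2, K3, [[K4/(1-K4*K5)]/(1+[K4/(1-K4*K5)]*K6)] (parallel)
(4) cascade K1, (K2+K3+[[K4/(1-K4*K5)]/(1+[K4/(1-K4*K5)]*K6)])
The group at step 3 is a parallel group.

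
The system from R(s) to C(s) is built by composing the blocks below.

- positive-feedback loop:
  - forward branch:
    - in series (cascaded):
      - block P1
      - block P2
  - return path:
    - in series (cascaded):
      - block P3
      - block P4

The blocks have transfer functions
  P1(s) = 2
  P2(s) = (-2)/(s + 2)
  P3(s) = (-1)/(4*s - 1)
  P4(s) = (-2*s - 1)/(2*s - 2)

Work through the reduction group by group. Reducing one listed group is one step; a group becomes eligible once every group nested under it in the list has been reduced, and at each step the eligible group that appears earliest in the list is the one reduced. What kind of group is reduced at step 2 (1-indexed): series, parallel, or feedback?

Reducing step by step:

Step 1: cascade P1, P2
Step 2: combine P3, P4 in series
Step 3: reduce the feedback loop with forward (P1*P2) and return (P3*P4)
So the answer for step 2 is series.

Answer: series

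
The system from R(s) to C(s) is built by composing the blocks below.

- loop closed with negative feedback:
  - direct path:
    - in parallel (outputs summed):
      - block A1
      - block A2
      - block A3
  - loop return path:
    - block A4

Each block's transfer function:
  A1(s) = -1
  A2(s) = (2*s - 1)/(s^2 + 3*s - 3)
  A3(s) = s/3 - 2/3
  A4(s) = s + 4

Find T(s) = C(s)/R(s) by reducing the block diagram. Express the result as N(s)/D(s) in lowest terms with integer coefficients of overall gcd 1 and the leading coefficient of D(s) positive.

Step 1. reduce the parallel group A1, A2, A3: (s^3 - 2*s^2 - 12*s + 12)/(3*s^2 + 9*s - 9)
Step 2. close the feedback loop around (A1+A2+A3), A4: this yields T(s), and no further normalization is needed

Therefore the answer is (s^3 - 2*s^2 - 12*s + 12)/(s^4 + 2*s^3 - 17*s^2 - 27*s + 39).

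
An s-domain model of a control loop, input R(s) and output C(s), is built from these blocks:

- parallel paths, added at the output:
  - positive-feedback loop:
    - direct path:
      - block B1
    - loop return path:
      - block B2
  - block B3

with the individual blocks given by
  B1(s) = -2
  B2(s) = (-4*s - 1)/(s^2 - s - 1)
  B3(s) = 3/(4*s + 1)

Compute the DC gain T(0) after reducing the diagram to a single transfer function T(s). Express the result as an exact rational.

[1] feedback reduction of B1, B2: (-2*s^2 + 2*s + 2)/(s^2 - 9*s - 3)
[2] parallel reduction of [B1/(1-B1*B2)], B3: (-8*s^3 + 9*s^2 - 17*s - 7)/(4*s^3 - 35*s^2 - 21*s - 3)
That last expression is T(s); at s = 0 only the constant terms survive, so T(0) = -7/(-3) = 7/3.

Hence the answer: 7/3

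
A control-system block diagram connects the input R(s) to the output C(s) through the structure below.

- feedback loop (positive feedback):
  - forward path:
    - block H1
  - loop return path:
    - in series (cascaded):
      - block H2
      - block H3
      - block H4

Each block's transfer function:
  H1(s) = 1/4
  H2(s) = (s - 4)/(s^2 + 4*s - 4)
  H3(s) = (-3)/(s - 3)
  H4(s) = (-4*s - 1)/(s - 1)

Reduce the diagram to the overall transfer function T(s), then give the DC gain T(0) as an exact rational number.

Reducing step by step:

Step 1 - cascade H2, H3, H4 gives (12*s^2 - 45*s - 12)/(s^4 - 17*s^2 + 28*s - 12)
Step 2 - feedback reduction of H1, (H2*H3*H4) gives (s^4 - 17*s^2 + 28*s - 12)/(4*s^4 - 80*s^2 + 157*s - 36)
Evaluating the step-2 result (the overall T(s)) at s = 0 gives T(0) = -12/(-36) = 1/3.

Answer: 1/3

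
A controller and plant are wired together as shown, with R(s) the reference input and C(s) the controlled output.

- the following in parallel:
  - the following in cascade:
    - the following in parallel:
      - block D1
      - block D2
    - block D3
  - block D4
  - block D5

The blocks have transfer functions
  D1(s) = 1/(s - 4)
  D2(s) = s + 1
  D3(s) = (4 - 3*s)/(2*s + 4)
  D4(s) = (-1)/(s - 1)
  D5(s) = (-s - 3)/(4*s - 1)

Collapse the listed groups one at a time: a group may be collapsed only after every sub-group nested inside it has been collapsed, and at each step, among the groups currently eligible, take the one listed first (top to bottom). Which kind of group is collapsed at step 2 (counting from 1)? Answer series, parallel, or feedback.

(1) combine D1, D2 in parallel
(2) reduce the series chain (D1+D2), D3
(3) sum the parallel branches ((D1+D2)*D3), D4, D5
Step 2: series.

Answer: series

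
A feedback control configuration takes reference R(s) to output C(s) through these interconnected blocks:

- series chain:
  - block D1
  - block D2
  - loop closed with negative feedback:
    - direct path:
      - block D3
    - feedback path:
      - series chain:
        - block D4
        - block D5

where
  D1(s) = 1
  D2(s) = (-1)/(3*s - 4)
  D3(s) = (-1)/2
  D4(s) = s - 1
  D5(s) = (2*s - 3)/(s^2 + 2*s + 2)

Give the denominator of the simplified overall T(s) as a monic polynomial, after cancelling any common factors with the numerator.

Step 1: cascade D4, D5 gives (2*s^2 - 5*s + 3)/(s^2 + 2*s + 2)
Step 2: reduce the feedback loop with forward D3 and return (D4*D5) gives (-s^2 - 2*s - 2)/(9*s + 1)
Step 3: multiply D1, D2, [D3/(1+D3*(D4*D5))] (series) gives (s^2 + 2*s + 2)/(27*s^2 - 33*s - 4)
No further cancellation is possible in the step-3 result, so that is T(s). Its denominator becomes monic after dividing by the leading coefficient 27.

Therefore the answer is s^2 - 11*s/9 - 4/27.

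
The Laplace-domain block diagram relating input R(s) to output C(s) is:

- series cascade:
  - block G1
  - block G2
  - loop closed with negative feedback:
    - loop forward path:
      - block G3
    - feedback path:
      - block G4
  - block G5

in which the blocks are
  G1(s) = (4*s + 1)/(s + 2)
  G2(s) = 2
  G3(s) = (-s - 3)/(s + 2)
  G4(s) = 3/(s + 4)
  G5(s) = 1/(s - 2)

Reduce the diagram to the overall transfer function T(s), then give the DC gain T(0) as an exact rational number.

First reduce the diagram to T(s).

Step 1 - apply the feedback formula to G3, G4 gives (-s^2 - 7*s - 12)/(s^2 + 3*s - 1)
Step 2 - cascade G1, G2, [G3/(1+G3*G4)], G5 gives (-8*s^3 - 58*s^2 - 110*s - 24)/(s^4 + 3*s^3 - 5*s^2 - 12*s + 4)
The step-2 result is T(s). Setting s = 0: T(0) = -24/4 = -6.

Answer: -6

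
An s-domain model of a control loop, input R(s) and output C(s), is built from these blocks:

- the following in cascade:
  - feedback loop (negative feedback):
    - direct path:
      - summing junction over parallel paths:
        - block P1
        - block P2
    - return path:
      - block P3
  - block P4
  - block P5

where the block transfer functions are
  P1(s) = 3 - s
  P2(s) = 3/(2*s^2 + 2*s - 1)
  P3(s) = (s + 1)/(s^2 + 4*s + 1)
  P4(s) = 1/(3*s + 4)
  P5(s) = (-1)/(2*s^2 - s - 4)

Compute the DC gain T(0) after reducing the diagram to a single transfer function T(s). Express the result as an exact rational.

Answer: 0

Working:
Step 1: combine P1, P2 in parallel -> (-2*s^3 + 4*s^2 + 7*s)/(2*s^2 + 2*s - 1)
Step 2: feedback reduction of (P1+P2), P3 -> (-2*s^5 - 4*s^4 + 21*s^3 + 32*s^2 + 7*s)/(12*s^3 + 20*s^2 + 5*s - 1)
Step 3: multiply [(P1+P2)/(1+(P1+P2)*P3)], P4, P5 (series) -> (2*s^5 + 4*s^4 - 21*s^3 - 32*s^2 - 7*s)/(72*s^6 + 180*s^5 - 62*s^4 - 493*s^3 - 405*s^2 - 64*s + 16)
Step 3 gives the overall T(s). Then T(0) = 0/16 = 0.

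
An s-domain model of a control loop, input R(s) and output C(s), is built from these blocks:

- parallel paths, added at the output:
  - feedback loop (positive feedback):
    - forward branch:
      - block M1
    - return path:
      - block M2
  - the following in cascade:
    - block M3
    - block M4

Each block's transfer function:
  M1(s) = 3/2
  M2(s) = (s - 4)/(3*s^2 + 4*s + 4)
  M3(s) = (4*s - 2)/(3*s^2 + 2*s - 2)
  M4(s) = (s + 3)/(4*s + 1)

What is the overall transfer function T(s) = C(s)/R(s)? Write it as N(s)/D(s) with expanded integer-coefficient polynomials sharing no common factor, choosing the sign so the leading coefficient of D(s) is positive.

Step 1: feedback reduction of M1, M2 -> (9*s^2 + 12*s + 12)/(6*s^2 + 5*s + 20)
Step 2: series reduction of M3, M4 -> (4*s^2 + 10*s - 6)/(12*s^3 + 11*s^2 - 6*s - 2)
Step 3: combine [M1/(1-M1*M2)], (M3*M4) in parallel, giving the overall T(s)

Therefore the answer is (108*s^5 + 267*s^4 + 302*s^3 + 136*s^2 + 74*s - 144)/(72*s^5 + 126*s^4 + 259*s^3 + 178*s^2 - 130*s - 40).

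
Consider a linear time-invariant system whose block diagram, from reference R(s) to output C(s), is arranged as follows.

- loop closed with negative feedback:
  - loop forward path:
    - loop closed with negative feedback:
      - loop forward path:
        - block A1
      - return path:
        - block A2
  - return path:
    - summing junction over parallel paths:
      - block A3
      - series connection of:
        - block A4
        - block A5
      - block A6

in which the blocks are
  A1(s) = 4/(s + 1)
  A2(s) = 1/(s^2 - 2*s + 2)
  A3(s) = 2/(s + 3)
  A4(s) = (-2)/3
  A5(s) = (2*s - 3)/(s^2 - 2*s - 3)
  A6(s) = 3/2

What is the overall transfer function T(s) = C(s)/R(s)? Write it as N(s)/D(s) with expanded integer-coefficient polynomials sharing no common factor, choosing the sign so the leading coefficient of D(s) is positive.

(1) collapse the loop (A1 forward, A2 return): (4*s^2 - 8*s + 8)/(s^3 - s^2 + 6)
(2) series reduction of A4, A5: (6 - 4*s)/(3*s^2 - 6*s - 9)
(3) add A3, (A4*A5), A6 (parallel): (9*s^3 + 13*s^2 - 117*s - 81)/(6*s^3 + 6*s^2 - 54*s - 54)
(4) close the feedback loop around [A1/(1+A1*A2)], (A3+(A4*A5)+A6), which is the overall transfer function T(s) = C(s)/R(s) in lowest terms

Final answer: (12*s^5 - 12*s^4 - 108*s^3 + 132*s^2 - 216)/(3*s^6 + 18*s^5 - 40*s^4 - 232*s^3 + 403*s^2 - 306*s - 486)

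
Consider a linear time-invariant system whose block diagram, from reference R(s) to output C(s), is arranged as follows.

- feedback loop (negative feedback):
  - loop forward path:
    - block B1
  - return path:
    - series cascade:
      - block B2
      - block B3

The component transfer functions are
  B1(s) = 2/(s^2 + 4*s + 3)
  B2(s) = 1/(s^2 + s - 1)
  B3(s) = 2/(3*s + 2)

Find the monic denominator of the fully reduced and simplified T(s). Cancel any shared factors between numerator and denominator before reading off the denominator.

1. series reduction of B2, B3, giving 2/(3*s^3 + 5*s^2 - s - 2)
2. close the feedback loop around B1, (B2*B3), giving (6*s^3 + 10*s^2 - 2*s - 4)/(3*s^5 + 17*s^4 + 28*s^3 + 9*s^2 - 11*s - 2)
That last expression is T(s), already simplified. Scaling its denominator by 1/3 (the reciprocal of the leading coefficient) yields the monic denominator.

Answer: s^5 + 17*s^4/3 + 28*s^3/3 + 3*s^2 - 11*s/3 - 2/3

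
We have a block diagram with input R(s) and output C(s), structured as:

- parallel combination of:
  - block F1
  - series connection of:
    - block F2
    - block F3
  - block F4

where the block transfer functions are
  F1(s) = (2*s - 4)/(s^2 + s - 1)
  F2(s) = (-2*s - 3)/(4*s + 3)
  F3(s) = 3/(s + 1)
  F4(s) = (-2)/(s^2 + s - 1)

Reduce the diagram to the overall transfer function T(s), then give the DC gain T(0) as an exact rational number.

Answer: 3

Working:
[1] cascade F2, F3, giving (-6*s - 9)/(4*s^2 + 7*s + 3)
[2] reduce the parallel group F1, (F2*F3), F4, giving (2*s^3 - 25*s^2 - 39*s - 9)/(4*s^4 + 11*s^3 + 6*s^2 - 4*s - 3)
That last expression is T(s); at s = 0 only the constant terms survive, so T(0) = -9/(-3) = 3.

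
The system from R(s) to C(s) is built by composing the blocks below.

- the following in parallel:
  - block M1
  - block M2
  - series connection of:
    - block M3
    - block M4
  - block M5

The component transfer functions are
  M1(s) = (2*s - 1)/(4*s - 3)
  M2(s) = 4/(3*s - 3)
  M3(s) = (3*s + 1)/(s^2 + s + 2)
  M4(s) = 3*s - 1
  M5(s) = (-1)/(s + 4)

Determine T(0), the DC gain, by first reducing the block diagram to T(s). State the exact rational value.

Answer: -7/4

Working:
(1) multiply M3, M4 (series) = (9*s^2 - 1)/(s^2 + s + 2)
(2) sum the parallel branches M1, M2, (M3*M4), M5 = (114*s^5 + 268*s^4 - 616*s^3 + 330*s^2 + 110*s - 126)/(12*s^5 + 39*s^4 - 24*s^3 + 15*s^2 - 114*s + 72)
The step-2 result is T(s). Setting s = 0: T(0) = -126/72 = -7/4.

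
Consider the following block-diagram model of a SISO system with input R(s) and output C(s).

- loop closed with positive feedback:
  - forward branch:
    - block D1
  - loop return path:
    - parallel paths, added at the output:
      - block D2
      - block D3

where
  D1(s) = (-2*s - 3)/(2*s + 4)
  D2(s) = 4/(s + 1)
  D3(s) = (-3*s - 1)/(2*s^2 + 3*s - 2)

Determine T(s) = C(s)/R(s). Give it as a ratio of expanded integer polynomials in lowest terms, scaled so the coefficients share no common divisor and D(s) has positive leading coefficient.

Reducing step by step:

(1) parallel reduction of D2, D3, giving (5*s^2 + 8*s - 9)/(2*s^3 + 5*s^2 + s - 2)
(2) collapse the loop (D1 forward, (D2+D3) return), which is the overall transfer function T(s) = C(s)/R(s) in lowest terms

Answer: (-4*s^4 - 16*s^3 - 17*s^2 + s + 6)/(4*s^4 + 28*s^3 + 53*s^2 + 6*s - 35)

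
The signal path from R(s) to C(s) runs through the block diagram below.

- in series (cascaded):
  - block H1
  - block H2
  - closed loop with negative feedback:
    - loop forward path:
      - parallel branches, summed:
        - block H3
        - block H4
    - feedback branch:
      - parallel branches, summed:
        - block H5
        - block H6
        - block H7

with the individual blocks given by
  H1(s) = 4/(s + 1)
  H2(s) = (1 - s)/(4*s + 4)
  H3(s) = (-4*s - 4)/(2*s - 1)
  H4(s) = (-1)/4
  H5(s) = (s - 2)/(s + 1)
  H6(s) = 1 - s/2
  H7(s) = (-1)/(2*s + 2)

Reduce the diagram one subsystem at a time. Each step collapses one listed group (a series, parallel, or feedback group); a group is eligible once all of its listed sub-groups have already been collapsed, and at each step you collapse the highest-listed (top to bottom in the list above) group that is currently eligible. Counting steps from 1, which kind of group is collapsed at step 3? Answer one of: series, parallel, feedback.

Answer: feedback

Working:
(1) reduce the parallel group H3, H4
(2) combine H5, H6, H7 in parallel
(3) collapse the loop ((H3+H4) forward, (H5+H6+H7) return)
(4) reduce the series chain H1, H2, [(H3+H4)/(1+(H3+H4)*(H5+H6+H7))]
So the answer for step 3 is feedback.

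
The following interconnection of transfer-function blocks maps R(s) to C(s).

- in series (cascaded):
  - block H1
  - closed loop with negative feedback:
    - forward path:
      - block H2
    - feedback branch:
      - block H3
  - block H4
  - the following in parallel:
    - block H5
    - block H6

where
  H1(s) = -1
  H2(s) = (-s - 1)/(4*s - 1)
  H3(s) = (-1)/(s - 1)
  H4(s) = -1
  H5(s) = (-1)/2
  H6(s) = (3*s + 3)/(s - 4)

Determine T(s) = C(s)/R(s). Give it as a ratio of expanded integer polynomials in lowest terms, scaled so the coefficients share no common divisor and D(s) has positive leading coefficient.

The answer is (-5*s^3 - 10*s^2 + 5*s + 10)/(8*s^3 - 40*s^2 + 36*s - 16).

Reasoning:
Step 1: collapse the loop (H2 forward, H3 return) -> (1 - s^2)/(4*s^2 - 4*s + 2)
Step 2: sum the parallel branches H5, H6 -> (5*s + 10)/(2*s - 8)
Step 3: reduce the series chain H1, [H2/(1+H2*H3)], H4, (H5+H6); the result is T(s) itself (integer coefficients, no common factor, positive leading denominator coefficient)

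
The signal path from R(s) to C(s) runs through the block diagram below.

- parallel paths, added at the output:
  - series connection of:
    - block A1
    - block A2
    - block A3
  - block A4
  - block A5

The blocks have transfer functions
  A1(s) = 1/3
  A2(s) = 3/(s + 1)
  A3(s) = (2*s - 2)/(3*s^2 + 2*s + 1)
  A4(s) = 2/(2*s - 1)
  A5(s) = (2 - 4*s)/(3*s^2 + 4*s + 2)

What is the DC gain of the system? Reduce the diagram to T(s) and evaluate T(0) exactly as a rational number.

Step 1: cascade A1, A2, A3 gives (2*s - 2)/(3*s^3 + 5*s^2 + 3*s + 1)
Step 2: reduce the parallel group (A1*A2*A3), A4, A5 gives (-6*s^5 + 50*s^4 + 78*s^3 + 46*s^2 + 18*s + 6)/(18*s^6 + 45*s^5 + 43*s^4 + 15*s^3 - 5*s^2 - 6*s - 2)
Step 2 gives the overall T(s). Then T(0) = 6/(-2) = -3.

Answer: -3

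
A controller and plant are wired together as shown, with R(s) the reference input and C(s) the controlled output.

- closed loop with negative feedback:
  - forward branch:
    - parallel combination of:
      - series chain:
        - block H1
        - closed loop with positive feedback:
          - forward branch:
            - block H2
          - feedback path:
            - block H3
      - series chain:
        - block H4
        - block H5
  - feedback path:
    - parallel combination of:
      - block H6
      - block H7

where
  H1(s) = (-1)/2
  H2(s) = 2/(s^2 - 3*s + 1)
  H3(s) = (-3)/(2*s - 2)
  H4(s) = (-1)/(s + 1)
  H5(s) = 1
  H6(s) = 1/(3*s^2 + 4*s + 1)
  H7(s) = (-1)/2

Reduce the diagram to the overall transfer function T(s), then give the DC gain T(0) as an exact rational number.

The answer is -2/3.

Reasoning:
Step 1: feedback reduction of H2, H3 -> (2*s - 2)/(s^3 - 4*s^2 + 4*s + 2)
Step 2: series reduction of H1, [H2/(1-H2*H3)] -> (1 - s)/(s^3 - 4*s^2 + 4*s + 2)
Step 3: series reduction of H4, H5 -> (-1)/(s + 1)
Step 4: parallel reduction of (H1*[H2/(1-H2*H3)]), (H4*H5) -> (-s^3 + 3*s^2 - 4*s - 1)/(s^4 - 3*s^3 + 6*s + 2)
Step 5: sum the parallel branches H6, H7 -> (-3*s^2 - 4*s + 1)/(6*s^2 + 8*s + 2)
Step 6: apply the feedback formula to ((H1*[H2/(1-H2*H3)])+(H4*H5)), (H6+H7) -> (-6*s^5 + 10*s^4 - 2*s^3 - 32*s^2 - 16*s - 2)/(6*s^6 - 7*s^5 - 27*s^4 + 29*s^3 + 82*s^2 + 28*s + 3)
Evaluating the step-6 result (the overall T(s)) at s = 0 gives T(0) = -2/3.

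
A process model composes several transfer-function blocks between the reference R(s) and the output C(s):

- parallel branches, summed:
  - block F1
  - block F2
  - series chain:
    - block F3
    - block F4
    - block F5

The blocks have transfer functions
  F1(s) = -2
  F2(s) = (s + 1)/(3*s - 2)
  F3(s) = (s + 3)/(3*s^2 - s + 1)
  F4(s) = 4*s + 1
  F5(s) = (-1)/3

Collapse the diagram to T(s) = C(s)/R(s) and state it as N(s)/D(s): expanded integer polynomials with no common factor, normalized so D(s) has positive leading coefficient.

(1) reduce the series chain F3, F4, F5 = (-4*s^2 - 13*s - 3)/(9*s^2 - 3*s + 3)
(2) sum the parallel branches F1, F2, (F3*F4*F5) - this is the overall T(s), already in the required normalized form

Answer: (-57*s^3 + 29*s^2 - 13*s + 21)/(27*s^3 - 27*s^2 + 15*s - 6)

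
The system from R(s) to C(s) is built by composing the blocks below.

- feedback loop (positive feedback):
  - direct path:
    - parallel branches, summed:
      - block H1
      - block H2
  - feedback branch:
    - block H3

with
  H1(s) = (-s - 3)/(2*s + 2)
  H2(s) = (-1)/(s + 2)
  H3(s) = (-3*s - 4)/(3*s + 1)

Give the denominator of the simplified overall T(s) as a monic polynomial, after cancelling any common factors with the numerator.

Step 1. sum the parallel branches H1, H2 gives (-s^2 - 7*s - 8)/(2*s^2 + 6*s + 4)
Step 2. collapse the loop ((H1+H2) forward, H3 return) gives (-3*s^3 - 22*s^2 - 31*s - 8)/(3*s^3 - 5*s^2 - 34*s - 28)
T(s) is the step-2 result (common factors already cancelled). Leading coefficient of the denominator: 3. Divide through by 3 for the monic polynomial.

Answer: s^3 - 5*s^2/3 - 34*s/3 - 28/3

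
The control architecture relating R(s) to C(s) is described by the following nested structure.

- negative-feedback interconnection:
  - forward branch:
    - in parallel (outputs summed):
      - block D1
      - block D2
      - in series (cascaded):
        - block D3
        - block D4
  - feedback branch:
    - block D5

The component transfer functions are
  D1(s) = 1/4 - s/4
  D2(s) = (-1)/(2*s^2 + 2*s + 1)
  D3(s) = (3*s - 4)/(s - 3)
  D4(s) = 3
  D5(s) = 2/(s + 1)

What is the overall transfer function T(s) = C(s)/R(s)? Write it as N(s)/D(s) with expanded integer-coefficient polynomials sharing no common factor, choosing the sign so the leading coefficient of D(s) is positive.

Step 1: reduce the series chain D3, D4 -> (9*s - 12)/(s - 3)
Step 2: add D1, D2, (D3*D4) (parallel) -> (-2*s^4 + 78*s^3 - 23*s^2 - 66*s - 39)/(8*s^3 - 16*s^2 - 20*s - 12)
Step 3: apply the feedback formula to (D1+D2+(D3*D4)), D5; the result is T(s) itself (integer coefficients, no common factor, positive leading denominator coefficient)

Answer: (-2*s^5 + 76*s^4 + 55*s^3 - 89*s^2 - 105*s - 39)/(4*s^4 + 148*s^3 - 82*s^2 - 164*s - 90)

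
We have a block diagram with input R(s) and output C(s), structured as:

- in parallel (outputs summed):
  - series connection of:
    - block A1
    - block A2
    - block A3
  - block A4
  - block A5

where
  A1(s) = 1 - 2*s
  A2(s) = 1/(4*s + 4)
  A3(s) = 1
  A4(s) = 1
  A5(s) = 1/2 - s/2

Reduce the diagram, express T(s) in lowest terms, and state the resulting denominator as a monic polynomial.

Step 1 - reduce the series chain A1, A2, A3; result (1 - 2*s)/(4*s + 4)
Step 2 - parallel reduction of (A1*A2*A3), A4, A5; result (-2*s^2 + 2*s + 7)/(4*s + 4)
T(s) is the step-2 result (common factors already cancelled). Leading coefficient of the denominator: 4. Divide through by 4 for the monic polynomial.

Hence the answer: s + 1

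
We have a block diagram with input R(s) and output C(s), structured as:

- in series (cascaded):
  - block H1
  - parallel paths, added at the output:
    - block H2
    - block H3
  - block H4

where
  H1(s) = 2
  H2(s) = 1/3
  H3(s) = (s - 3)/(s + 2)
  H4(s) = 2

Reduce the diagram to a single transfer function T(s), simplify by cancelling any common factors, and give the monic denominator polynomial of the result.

Reducing step by step:

1. combine H2, H3 in parallel; result (4*s - 7)/(3*s + 6)
2. reduce the series chain H1, (H2+H3), H4; result (16*s - 28)/(3*s + 6)
That last expression is T(s), already simplified. Scaling its denominator by 1/3 (the reciprocal of the leading coefficient) yields the monic denominator.

Answer: s + 2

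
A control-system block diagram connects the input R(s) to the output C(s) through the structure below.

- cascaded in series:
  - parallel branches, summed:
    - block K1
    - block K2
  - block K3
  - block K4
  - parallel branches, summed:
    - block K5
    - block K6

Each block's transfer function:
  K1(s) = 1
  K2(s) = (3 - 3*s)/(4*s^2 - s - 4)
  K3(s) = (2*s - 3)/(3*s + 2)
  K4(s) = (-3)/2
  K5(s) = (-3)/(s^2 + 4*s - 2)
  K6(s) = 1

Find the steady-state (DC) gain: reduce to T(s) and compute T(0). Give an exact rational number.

Reducing step by step:

Step 1: combine K1, K2 in parallel, giving (4*s^2 - 4*s - 1)/(4*s^2 - s - 4)
Step 2: sum the parallel branches K5, K6, giving (s^2 + 4*s - 5)/(s^2 + 4*s - 2)
Step 3: multiply (K1+K2), K3, K4, (K5+K6) (series), giving (-24*s^5 - 36*s^4 + 330*s^3 - 429*s^2 + 114*s + 45)/(24*s^5 + 106*s^4 - 36*s^3 - 148*s^2 - 8*s + 32)
Step 3 gives the overall T(s). Then T(0) = 45/32.

Answer: 45/32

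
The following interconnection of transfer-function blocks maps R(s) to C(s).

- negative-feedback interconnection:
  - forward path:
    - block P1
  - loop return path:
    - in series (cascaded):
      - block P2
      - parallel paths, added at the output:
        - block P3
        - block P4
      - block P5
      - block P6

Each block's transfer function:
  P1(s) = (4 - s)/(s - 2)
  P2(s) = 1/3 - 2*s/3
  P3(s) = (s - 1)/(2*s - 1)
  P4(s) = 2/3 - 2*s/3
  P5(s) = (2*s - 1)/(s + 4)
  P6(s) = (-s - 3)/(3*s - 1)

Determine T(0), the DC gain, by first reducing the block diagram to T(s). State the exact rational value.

(1) reduce the parallel group P3, P4 gives (-4*s^2 + 9*s - 5)/(6*s - 3)
(2) series reduction of P2, (P3+P4), P5, P6 gives (-8*s^4 - 2*s^3 + 47*s^2 - 52*s + 15)/(27*s^2 + 99*s - 36)
(3) collapse the loop (P1 forward, (P2*(P3+P4)*P5*P6) return) gives (-27*s^3 + 9*s^2 + 432*s - 144)/(8*s^5 - 30*s^4 - 28*s^3 + 285*s^2 - 457*s + 132)
The step-3 result is T(s). Setting s = 0: T(0) = -144/132 = -12/11.

Hence the answer: -12/11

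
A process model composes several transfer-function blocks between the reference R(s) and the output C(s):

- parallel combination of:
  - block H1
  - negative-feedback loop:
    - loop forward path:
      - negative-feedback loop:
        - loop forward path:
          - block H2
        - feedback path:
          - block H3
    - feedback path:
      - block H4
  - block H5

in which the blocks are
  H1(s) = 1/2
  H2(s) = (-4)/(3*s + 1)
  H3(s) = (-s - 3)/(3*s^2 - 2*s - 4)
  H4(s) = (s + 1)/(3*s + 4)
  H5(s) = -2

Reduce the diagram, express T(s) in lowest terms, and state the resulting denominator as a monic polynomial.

Step 1. feedback reduction of H2, H3: (-12*s^2 + 8*s + 16)/(9*s^3 - 3*s^2 - 10*s + 8)
Step 2. reduce the feedback loop with forward [H2/(1+H2*H3)] and return H4: (-36*s^3 - 24*s^2 + 80*s + 64)/(27*s^4 + 15*s^3 - 46*s^2 + 8*s + 48)
Step 3. parallel reduction of H1, [[H2/(1+H2*H3)]/(1+[H2/(1+H2*H3)]*H4)], H5: (-81*s^4 - 117*s^3 + 90*s^2 + 136*s - 16)/(54*s^4 + 30*s^3 - 92*s^2 + 16*s + 96)
That last expression is T(s), already simplified. Scaling its denominator by 1/54 (the reciprocal of the leading coefficient) yields the monic denominator.

Hence the answer: s^4 + 5*s^3/9 - 46*s^2/27 + 8*s/27 + 16/9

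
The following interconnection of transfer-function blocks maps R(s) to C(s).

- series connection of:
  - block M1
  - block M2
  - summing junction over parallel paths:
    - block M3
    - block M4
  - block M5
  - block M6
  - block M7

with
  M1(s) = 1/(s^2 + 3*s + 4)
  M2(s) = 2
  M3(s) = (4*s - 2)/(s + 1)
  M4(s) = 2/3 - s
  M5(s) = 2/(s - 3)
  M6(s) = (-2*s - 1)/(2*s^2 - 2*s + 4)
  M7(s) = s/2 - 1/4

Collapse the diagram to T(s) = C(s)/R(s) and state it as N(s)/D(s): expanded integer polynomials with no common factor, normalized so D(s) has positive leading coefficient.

Step 1 - reduce the parallel group M3, M4; result (-3*s^2 + 11*s - 4)/(3*s + 3)
Step 2 - cascade M1, M2, (M3+M4), M5, M6, M7, giving the overall T(s)

Therefore the answer is (12*s^4 - 44*s^3 + 13*s^2 + 11*s - 4)/(6*s^6 - 24*s^4 - 60*s^3 - 30*s^2 - 132*s - 144).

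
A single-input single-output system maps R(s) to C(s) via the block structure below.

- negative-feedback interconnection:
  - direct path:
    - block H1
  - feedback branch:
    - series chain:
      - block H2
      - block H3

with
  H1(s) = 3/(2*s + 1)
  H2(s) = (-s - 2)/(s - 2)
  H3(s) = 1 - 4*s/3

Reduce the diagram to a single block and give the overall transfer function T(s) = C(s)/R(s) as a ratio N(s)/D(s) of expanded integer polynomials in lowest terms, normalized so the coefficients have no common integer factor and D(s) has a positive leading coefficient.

Reducing step by step:

1. cascade H2, H3, giving (4*s^2 + 5*s - 6)/(3*s - 6)
2. apply the feedback formula to H1, (H2*H3) - this is the overall T(s), already in the required normalized form

Answer: (3*s - 6)/(6*s^2 + 2*s - 8)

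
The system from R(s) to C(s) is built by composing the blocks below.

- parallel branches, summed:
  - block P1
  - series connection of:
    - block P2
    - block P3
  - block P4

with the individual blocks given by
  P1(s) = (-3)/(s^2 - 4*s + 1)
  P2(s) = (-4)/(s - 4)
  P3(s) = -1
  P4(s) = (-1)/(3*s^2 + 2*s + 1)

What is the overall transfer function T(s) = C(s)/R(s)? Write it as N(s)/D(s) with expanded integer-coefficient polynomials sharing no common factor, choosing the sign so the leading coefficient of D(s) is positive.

The answer is (12*s^4 - 50*s^3 + 22*s^2 - 4*s + 20)/(3*s^5 - 22*s^4 + 36*s^3 + 14*s^2 + 9*s - 4).

Reasoning:
Step 1. reduce the series chain P2, P3; result 4/(s - 4)
Step 2. combine P1, (P2*P3), P4 in parallel - this is the overall T(s), already in the required normalized form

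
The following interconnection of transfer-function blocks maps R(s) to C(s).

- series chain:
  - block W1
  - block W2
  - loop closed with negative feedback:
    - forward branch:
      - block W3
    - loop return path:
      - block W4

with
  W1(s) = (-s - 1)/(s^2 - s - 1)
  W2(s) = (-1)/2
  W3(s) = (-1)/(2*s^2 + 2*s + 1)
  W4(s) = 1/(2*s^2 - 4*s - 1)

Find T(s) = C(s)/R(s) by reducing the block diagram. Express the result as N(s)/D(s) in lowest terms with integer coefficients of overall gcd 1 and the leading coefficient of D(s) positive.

(1) feedback reduction of W3, W4; result (-2*s^2 + 4*s + 1)/(4*s^4 - 4*s^3 - 8*s^2 - 6*s - 2)
(2) series reduction of W1, W2, [W3/(1+W3*W4)]; the result is T(s) itself (integer coefficients, no common factor, positive leading denominator coefficient)

Hence the answer: (-2*s^3 + 2*s^2 + 5*s + 1)/(8*s^6 - 16*s^5 - 16*s^4 + 12*s^3 + 24*s^2 + 16*s + 4)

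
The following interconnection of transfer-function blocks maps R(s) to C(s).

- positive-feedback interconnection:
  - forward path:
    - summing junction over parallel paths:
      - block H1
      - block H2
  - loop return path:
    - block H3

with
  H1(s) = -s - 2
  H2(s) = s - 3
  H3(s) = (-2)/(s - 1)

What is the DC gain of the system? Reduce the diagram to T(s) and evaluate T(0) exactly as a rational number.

[1] reduce the parallel group H1, H2 -> -5
[2] apply the feedback formula to (H1+H2), H3 -> (5 - 5*s)/(s - 11)
Step 2 gives the overall T(s). Then T(0) = 5/(-11) = -5/11.

Therefore the answer is -5/11.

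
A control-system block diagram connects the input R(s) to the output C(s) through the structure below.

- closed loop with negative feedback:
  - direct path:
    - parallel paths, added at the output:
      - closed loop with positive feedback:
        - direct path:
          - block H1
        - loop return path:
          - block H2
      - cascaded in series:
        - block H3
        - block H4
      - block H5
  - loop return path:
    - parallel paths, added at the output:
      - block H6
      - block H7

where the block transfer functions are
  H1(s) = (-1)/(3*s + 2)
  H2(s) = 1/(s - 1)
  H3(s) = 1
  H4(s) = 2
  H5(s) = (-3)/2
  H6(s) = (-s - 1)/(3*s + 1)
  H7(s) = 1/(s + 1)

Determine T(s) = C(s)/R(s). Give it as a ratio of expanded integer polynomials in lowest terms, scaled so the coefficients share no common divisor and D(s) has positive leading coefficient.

Answer: (9*s^4 + 3*s^3 - 6*s^2 + s + 1)/(15*s^4 + 24*s^3 - 12*s^2 - 9*s - 2)

Working:
1. reduce the feedback loop with forward H1 and return H2 gives (1 - s)/(3*s^2 - s - 1)
2. cascade H3, H4 gives 2
3. parallel reduction of [H1/(1-H1*H2)], (H3*H4), H5 gives (3*s^2 - 3*s + 1)/(6*s^2 - 2*s - 2)
4. parallel reduction of H6, H7 gives (-s^2 + s)/(3*s^2 + 4*s + 1)
5. feedback reduction of ([H1/(1-H1*H2)]+(H3*H4)+H5), (H6+H7), which is the overall transfer function T(s) = C(s)/R(s) in lowest terms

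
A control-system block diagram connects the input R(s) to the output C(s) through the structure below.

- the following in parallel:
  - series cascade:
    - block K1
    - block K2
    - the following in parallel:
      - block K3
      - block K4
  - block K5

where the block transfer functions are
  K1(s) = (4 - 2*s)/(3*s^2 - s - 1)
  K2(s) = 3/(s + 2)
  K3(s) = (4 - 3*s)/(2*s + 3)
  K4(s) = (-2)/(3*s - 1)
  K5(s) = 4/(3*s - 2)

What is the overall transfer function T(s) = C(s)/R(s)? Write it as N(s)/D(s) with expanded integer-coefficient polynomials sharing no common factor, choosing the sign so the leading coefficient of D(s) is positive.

First reduce the diagram to T(s).

[1] reduce the parallel group K3, K4, giving (-9*s^2 + 11*s - 10)/(6*s^2 + 7*s - 3)
[2] combine K1, K2, (K3+K4) in series, giving (54*s^3 - 174*s^2 + 192*s - 120)/(18*s^5 + 51*s^4 + 8*s^3 - 48*s^2 - 5*s + 6)
[3] sum the parallel branches (K1*K2*(K3+K4)), K5, giving the overall T(s)

Answer: (72*s^5 + 366*s^4 - 598*s^3 + 732*s^2 - 764*s + 264)/(54*s^6 + 117*s^5 - 78*s^4 - 160*s^3 + 81*s^2 + 28*s - 12)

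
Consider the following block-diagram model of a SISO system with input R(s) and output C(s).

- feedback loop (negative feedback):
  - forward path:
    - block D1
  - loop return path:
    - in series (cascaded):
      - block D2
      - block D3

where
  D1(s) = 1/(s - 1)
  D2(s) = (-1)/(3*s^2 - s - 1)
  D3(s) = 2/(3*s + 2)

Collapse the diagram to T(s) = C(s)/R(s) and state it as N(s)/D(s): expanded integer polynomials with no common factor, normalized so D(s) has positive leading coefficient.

The answer is (9*s^3 + 3*s^2 - 5*s - 2)/(9*s^4 - 6*s^3 - 8*s^2 + 3*s).

Reasoning:
[1] series reduction of D2, D3; result (-2)/(9*s^3 + 3*s^2 - 5*s - 2)
[2] feedback reduction of D1, (D2*D3) - this is the overall T(s), already in the required normalized form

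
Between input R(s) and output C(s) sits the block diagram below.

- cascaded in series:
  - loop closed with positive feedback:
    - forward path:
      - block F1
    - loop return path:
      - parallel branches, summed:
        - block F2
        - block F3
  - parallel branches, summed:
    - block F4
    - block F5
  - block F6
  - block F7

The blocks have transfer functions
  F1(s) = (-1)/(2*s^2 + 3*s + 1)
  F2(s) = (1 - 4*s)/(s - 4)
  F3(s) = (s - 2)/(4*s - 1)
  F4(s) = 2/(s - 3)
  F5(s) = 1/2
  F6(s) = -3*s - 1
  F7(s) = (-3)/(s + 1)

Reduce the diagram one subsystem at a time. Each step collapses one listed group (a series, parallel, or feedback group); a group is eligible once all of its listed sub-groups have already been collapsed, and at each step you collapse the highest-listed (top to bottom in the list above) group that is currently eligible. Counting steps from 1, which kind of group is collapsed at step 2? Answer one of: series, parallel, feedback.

Reducing step by step:

Step 1. combine F2, F3 in parallel
Step 2. feedback reduction of F1, (F2+F3)
Step 3. add F4, F5 (parallel)
Step 4. series reduction of [F1/(1-F1*(F2+F3))], (F4+F5), F6, F7
The group at step 2 is a feedback group.

Answer: feedback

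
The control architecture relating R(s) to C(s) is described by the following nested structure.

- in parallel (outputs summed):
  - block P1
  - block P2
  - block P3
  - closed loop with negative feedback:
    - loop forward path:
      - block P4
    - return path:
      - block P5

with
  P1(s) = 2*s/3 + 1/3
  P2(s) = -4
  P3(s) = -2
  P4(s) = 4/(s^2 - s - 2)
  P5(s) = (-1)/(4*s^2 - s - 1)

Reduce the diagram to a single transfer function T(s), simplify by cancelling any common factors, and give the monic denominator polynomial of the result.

Step 1. reduce the feedback loop with forward P4 and return P5 -> (16*s^2 - 4*s - 4)/(4*s^4 - 5*s^3 - 8*s^2 + 3*s - 2)
Step 2. sum the parallel branches P1, P2, P3, [P4/(1+P4*P5)] -> (8*s^5 - 78*s^4 + 69*s^3 + 190*s^2 - 67*s + 22)/(12*s^4 - 15*s^3 - 24*s^2 + 9*s - 6)
No further cancellation is possible in the step-2 result, so that is T(s). Its denominator becomes monic after dividing by the leading coefficient 12.

Hence the answer: s^4 - 5*s^3/4 - 2*s^2 + 3*s/4 - 1/2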